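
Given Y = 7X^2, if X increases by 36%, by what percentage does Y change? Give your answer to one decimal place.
85.0%

For Y = 7X^2:
If X → X(1 + 0.36)
Then Y → Y · (1 + 0.36)^2
     = Y · 1.8496

Percentage change = ((1 + 0.36)^2 − 1) × 100% ≈ 85.0%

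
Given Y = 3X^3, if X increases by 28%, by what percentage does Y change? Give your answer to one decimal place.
109.7%

For Y = 3X^3:
If X → X(1 + 0.28)
Then Y → Y · (1 + 0.28)^3
     ≈ Y · 2.0972

Percentage change = ((1 + 0.28)^3 − 1) × 100% ≈ 109.7%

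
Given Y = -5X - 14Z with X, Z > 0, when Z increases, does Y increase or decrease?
Y decreases

Taking the partial derivative:
∂Y/∂Z = -14

∂Y/∂Z = -14 < 0 (assuming positive values)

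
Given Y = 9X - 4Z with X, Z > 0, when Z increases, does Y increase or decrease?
Y decreases

Taking the partial derivative:
∂Y/∂Z = -4

∂Y/∂Z = -4 < 0 (assuming positive values)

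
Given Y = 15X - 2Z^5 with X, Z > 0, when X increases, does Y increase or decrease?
Y increases

Taking the partial derivative:
∂Y/∂X = 15

∂Y/∂X = 15 > 0 (assuming positive values)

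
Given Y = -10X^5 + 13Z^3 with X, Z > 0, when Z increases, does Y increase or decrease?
Y increases

Taking the partial derivative:
∂Y/∂Z = 39Z^2

∂Y/∂Z = 39Z^2 > 0 (assuming positive values)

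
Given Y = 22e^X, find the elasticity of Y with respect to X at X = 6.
Elasticity = 6

Elasticity = (dY/dX) · (X/Y)

dY/dX = 22·e^X
At X = 6: dY/dX = 22·e^6, Y = 22·e^6

Elasticity = (22·e^6) · (6 / (22·e^6)) = 6

Interpretation: for a small percentage change in X, the percentage change in Y is approximately 6.00 times as large.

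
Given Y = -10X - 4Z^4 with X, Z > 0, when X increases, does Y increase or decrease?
Y decreases

Taking the partial derivative:
∂Y/∂X = -10

∂Y/∂X = -10 < 0 (assuming positive values)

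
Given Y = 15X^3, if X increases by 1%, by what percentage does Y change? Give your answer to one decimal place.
3.0%

For Y = 15X^3:
If X → X(1 + 0.01)
Then Y → Y · (1 + 0.01)^3
     ≈ Y · 1.0303

Percentage change = ((1 + 0.01)^3 − 1) × 100% ≈ 3.0%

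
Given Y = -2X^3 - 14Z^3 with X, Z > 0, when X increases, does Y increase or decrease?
Y decreases

Taking the partial derivative:
∂Y/∂X = -6X^2

∂Y/∂X = -6X^2 < 0 (assuming positive values)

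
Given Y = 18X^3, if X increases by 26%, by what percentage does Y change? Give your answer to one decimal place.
100.0%

For Y = 18X^3:
If X → X(1 + 0.26)
Then Y → Y · (1 + 0.26)^3
     ≈ Y · 2.0004

Percentage change = ((1 + 0.26)^3 − 1) × 100% ≈ 100.0%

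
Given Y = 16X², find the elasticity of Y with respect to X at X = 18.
Elasticity = 2

Elasticity = (dY/dX) · (X/Y)

dY/dX = 32·X
At X = 18: dY/dX = 576, Y = 5184

Elasticity = 576 · (18 / 5184) = 2

Interpretation: for a small percentage change in X, the percentage change in Y is approximately 2.00 times as large.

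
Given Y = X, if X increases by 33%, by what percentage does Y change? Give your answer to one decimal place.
33.0%

For Y = X:
If X → X(1 + 0.33)
Then Y → Y · (1 + 0.33)^1
     = Y · 1.3300

Percentage change = ((1 + 0.33)^1 − 1) × 100% = 33.0%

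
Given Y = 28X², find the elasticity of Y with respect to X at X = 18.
Elasticity = 2

Elasticity = (dY/dX) · (X/Y)

dY/dX = 56·X
At X = 18: dY/dX = 1008, Y = 9072

Elasticity = 1008 · (18 / 9072) = 2

Interpretation: for a small percentage change in X, the percentage change in Y is approximately 2.00 times as large.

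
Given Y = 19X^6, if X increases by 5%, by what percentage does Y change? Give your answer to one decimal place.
34.0%

For Y = 19X^6:
If X → X(1 + 0.05)
Then Y → Y · (1 + 0.05)^6
     ≈ Y · 1.3401

Percentage change = ((1 + 0.05)^6 − 1) × 100% ≈ 34.0%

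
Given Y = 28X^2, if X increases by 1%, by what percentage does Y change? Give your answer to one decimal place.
2.0%

For Y = 28X^2:
If X → X(1 + 0.01)
Then Y → Y · (1 + 0.01)^2
     = Y · 1.0201

Percentage change = ((1 + 0.01)^2 − 1) × 100% ≈ 2.0%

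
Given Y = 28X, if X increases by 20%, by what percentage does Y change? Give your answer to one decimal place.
20.0%

For Y = 28X:
If X → X(1 + 0.2)
Then Y → Y · (1 + 0.2)^1
     = Y · 1.2000

Percentage change = ((1 + 0.2)^1 − 1) × 100% = 20.0%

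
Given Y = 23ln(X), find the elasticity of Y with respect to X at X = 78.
Elasticity = 1/ln(78) ≈ 0.2295

Elasticity = (dY/dX) · (X/Y)

dY/dX = 23/X
At X = 78: dY/dX = 23/78, Y = 23·ln(78)

Elasticity = (23/78) · (78 / (23·ln(78))) = 1/ln(78) ≈ 0.2295

Interpretation: for a small percentage change in X, the percentage change in Y is approximately 0.23 times as large.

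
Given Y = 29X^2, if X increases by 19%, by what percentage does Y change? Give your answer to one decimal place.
41.6%

For Y = 29X^2:
If X → X(1 + 0.19)
Then Y → Y · (1 + 0.19)^2
     = Y · 1.4161

Percentage change = ((1 + 0.19)^2 − 1) × 100% ≈ 41.6%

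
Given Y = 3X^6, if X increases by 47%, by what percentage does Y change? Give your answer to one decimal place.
909.0%

For Y = 3X^6:
If X → X(1 + 0.47)
Then Y → Y · (1 + 0.47)^6
     ≈ Y · 10.0903

Percentage change = ((1 + 0.47)^6 − 1) × 100% ≈ 909.0%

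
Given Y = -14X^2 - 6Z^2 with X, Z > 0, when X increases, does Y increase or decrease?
Y decreases

Taking the partial derivative:
∂Y/∂X = -28X

∂Y/∂X = -28X < 0 (assuming positive values)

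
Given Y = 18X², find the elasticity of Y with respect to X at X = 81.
Elasticity = 2

Elasticity = (dY/dX) · (X/Y)

dY/dX = 36·X
At X = 81: dY/dX = 2916, Y = 118098

Elasticity = 2916 · (81 / 118098) = 2

Interpretation: for a small percentage change in X, the percentage change in Y is approximately 2.00 times as large.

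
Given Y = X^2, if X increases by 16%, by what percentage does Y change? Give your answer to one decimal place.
34.6%

For Y = X^2:
If X → X(1 + 0.16)
Then Y → Y · (1 + 0.16)^2
     = Y · 1.3456

Percentage change = ((1 + 0.16)^2 − 1) × 100% ≈ 34.6%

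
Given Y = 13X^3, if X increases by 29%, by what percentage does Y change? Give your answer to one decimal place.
114.7%

For Y = 13X^3:
If X → X(1 + 0.29)
Then Y → Y · (1 + 0.29)^3
     ≈ Y · 2.1467

Percentage change = ((1 + 0.29)^3 − 1) × 100% ≈ 114.7%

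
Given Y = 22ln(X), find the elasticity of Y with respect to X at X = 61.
Elasticity = 1/ln(61) ≈ 0.2433

Elasticity = (dY/dX) · (X/Y)

dY/dX = 22/X
At X = 61: dY/dX = 22/61, Y = 22·ln(61)

Elasticity = (22/61) · (61 / (22·ln(61))) = 1/ln(61) ≈ 0.2433

Interpretation: for a small percentage change in X, the percentage change in Y is approximately 0.24 times as large.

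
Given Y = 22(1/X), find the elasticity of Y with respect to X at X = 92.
Elasticity = -1

Elasticity = (dY/dX) · (X/Y)

dY/dX = -22/X²
At X = 92: dY/dX = -11/4232, Y = 11/46

Elasticity = (-11/4232) · (92 / (11/46)) = -1

Interpretation: for a small percentage change in X, the percentage change in Y is approximately -1.00 times as large.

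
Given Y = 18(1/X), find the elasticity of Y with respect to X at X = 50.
Elasticity = -1

Elasticity = (dY/dX) · (X/Y)

dY/dX = -18/X²
At X = 50: dY/dX = -9/1250, Y = 9/25

Elasticity = (-9/1250) · (50 / (9/25)) = -1

Interpretation: for a small percentage change in X, the percentage change in Y is approximately -1.00 times as large.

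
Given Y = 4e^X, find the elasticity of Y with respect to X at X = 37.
Elasticity = 37

Elasticity = (dY/dX) · (X/Y)

dY/dX = 4·e^X
At X = 37: dY/dX = 4·e^37, Y = 4·e^37

Elasticity = (4·e^37) · (37 / (4·e^37)) = 37

Interpretation: for a small percentage change in X, the percentage change in Y is approximately 37.00 times as large.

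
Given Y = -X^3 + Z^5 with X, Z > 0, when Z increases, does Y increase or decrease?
Y increases

Taking the partial derivative:
∂Y/∂Z = 5Z^4

∂Y/∂Z = 5Z^4 > 0 (assuming positive values)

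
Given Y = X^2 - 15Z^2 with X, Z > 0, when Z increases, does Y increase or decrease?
Y decreases

Taking the partial derivative:
∂Y/∂Z = -30Z

∂Y/∂Z = -30Z < 0 (assuming positive values)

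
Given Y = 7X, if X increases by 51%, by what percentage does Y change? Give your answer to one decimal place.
51.0%

For Y = 7X:
If X → X(1 + 0.51)
Then Y → Y · (1 + 0.51)^1
     = Y · 1.5100

Percentage change = ((1 + 0.51)^1 − 1) × 100% = 51.0%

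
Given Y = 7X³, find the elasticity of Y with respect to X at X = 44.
Elasticity = 3

Elasticity = (dY/dX) · (X/Y)

dY/dX = 21·X²
At X = 44: dY/dX = 40656, Y = 596288

Elasticity = 40656 · (44 / 596288) = 3

Interpretation: for a small percentage change in X, the percentage change in Y is approximately 3.00 times as large.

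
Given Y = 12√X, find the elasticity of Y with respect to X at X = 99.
Elasticity = 1/2

Elasticity = (dY/dX) · (X/Y)

dY/dX = 6/√X
At X = 99: dY/dX = 2·√11/11, Y = 36·√11

Elasticity = (2·√11/11) · (99 / (36·√11)) = 1/2

Interpretation: for a small percentage change in X, the percentage change in Y is approximately 0.50 times as large.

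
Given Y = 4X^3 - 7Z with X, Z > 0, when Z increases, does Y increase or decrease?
Y decreases

Taking the partial derivative:
∂Y/∂Z = -7

∂Y/∂Z = -7 < 0 (assuming positive values)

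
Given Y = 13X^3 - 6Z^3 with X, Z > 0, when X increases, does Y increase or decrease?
Y increases

Taking the partial derivative:
∂Y/∂X = 39X^2

∂Y/∂X = 39X^2 > 0 (assuming positive values)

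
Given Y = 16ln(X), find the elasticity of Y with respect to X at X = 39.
Elasticity = 1/ln(39) ≈ 0.2730

Elasticity = (dY/dX) · (X/Y)

dY/dX = 16/X
At X = 39: dY/dX = 16/39, Y = 16·ln(39)

Elasticity = (16/39) · (39 / (16·ln(39))) = 1/ln(39) ≈ 0.2730

Interpretation: for a small percentage change in X, the percentage change in Y is approximately 0.27 times as large.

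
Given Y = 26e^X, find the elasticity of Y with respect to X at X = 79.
Elasticity = 79

Elasticity = (dY/dX) · (X/Y)

dY/dX = 26·e^X
At X = 79: dY/dX = 26·e^79, Y = 26·e^79

Elasticity = (26·e^79) · (79 / (26·e^79)) = 79

Interpretation: for a small percentage change in X, the percentage change in Y is approximately 79.00 times as large.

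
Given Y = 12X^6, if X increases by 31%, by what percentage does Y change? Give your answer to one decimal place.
405.4%

For Y = 12X^6:
If X → X(1 + 0.31)
Then Y → Y · (1 + 0.31)^6
     ≈ Y · 5.0539

Percentage change = ((1 + 0.31)^6 − 1) × 100% ≈ 405.4%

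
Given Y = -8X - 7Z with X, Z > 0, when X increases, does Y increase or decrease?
Y decreases

Taking the partial derivative:
∂Y/∂X = -8

∂Y/∂X = -8 < 0 (assuming positive values)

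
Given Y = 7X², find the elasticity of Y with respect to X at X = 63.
Elasticity = 2

Elasticity = (dY/dX) · (X/Y)

dY/dX = 14·X
At X = 63: dY/dX = 882, Y = 27783

Elasticity = 882 · (63 / 27783) = 2

Interpretation: for a small percentage change in X, the percentage change in Y is approximately 2.00 times as large.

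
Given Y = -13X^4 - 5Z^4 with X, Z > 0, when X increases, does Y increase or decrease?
Y decreases

Taking the partial derivative:
∂Y/∂X = -52X^3

∂Y/∂X = -52X^3 < 0 (assuming positive values)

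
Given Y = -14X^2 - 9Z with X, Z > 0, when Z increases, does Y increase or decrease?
Y decreases

Taking the partial derivative:
∂Y/∂Z = -9

∂Y/∂Z = -9 < 0 (assuming positive values)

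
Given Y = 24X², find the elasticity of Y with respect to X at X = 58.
Elasticity = 2

Elasticity = (dY/dX) · (X/Y)

dY/dX = 48·X
At X = 58: dY/dX = 2784, Y = 80736

Elasticity = 2784 · (58 / 80736) = 2

Interpretation: for a small percentage change in X, the percentage change in Y is approximately 2.00 times as large.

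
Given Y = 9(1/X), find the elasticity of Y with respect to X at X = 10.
Elasticity = -1

Elasticity = (dY/dX) · (X/Y)

dY/dX = -9/X²
At X = 10: dY/dX = -9/100, Y = 9/10

Elasticity = (-9/100) · (10 / (9/10)) = -1

Interpretation: for a small percentage change in X, the percentage change in Y is approximately -1.00 times as large.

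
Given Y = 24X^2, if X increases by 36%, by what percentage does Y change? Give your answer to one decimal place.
85.0%

For Y = 24X^2:
If X → X(1 + 0.36)
Then Y → Y · (1 + 0.36)^2
     = Y · 1.8496

Percentage change = ((1 + 0.36)^2 − 1) × 100% ≈ 85.0%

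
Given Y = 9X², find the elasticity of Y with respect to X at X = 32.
Elasticity = 2

Elasticity = (dY/dX) · (X/Y)

dY/dX = 18·X
At X = 32: dY/dX = 576, Y = 9216

Elasticity = 576 · (32 / 9216) = 2

Interpretation: for a small percentage change in X, the percentage change in Y is approximately 2.00 times as large.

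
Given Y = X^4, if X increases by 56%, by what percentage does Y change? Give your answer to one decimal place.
492.2%

For Y = X^4:
If X → X(1 + 0.56)
Then Y → Y · (1 + 0.56)^4
     ≈ Y · 5.9224

Percentage change = ((1 + 0.56)^4 − 1) × 100% ≈ 492.2%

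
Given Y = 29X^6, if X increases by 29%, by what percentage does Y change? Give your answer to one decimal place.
360.8%

For Y = 29X^6:
If X → X(1 + 0.29)
Then Y → Y · (1 + 0.29)^6
     ≈ Y · 4.6083

Percentage change = ((1 + 0.29)^6 − 1) × 100% ≈ 360.8%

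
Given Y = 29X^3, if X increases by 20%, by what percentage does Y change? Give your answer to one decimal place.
72.8%

For Y = 29X^3:
If X → X(1 + 0.2)
Then Y → Y · (1 + 0.2)^3
     = Y · 1.7280

Percentage change = ((1 + 0.2)^3 − 1) × 100% = 72.8%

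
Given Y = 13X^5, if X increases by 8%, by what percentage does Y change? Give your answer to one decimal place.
46.9%

For Y = 13X^5:
If X → X(1 + 0.08)
Then Y → Y · (1 + 0.08)^5
     ≈ Y · 1.4693

Percentage change = ((1 + 0.08)^5 − 1) × 100% ≈ 46.9%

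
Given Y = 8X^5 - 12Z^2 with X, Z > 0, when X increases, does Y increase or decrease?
Y increases

Taking the partial derivative:
∂Y/∂X = 40X^4

∂Y/∂X = 40X^4 > 0 (assuming positive values)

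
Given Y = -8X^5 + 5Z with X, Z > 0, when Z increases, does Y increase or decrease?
Y increases

Taking the partial derivative:
∂Y/∂Z = 5

∂Y/∂Z = 5 > 0 (assuming positive values)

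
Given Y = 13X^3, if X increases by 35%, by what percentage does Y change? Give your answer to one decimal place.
146.0%

For Y = 13X^3:
If X → X(1 + 0.35)
Then Y → Y · (1 + 0.35)^3
     ≈ Y · 2.4604

Percentage change = ((1 + 0.35)^3 − 1) × 100% ≈ 146.0%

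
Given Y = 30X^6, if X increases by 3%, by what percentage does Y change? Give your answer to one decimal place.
19.4%

For Y = 30X^6:
If X → X(1 + 0.03)
Then Y → Y · (1 + 0.03)^6
     ≈ Y · 1.1941

Percentage change = ((1 + 0.03)^6 − 1) × 100% ≈ 19.4%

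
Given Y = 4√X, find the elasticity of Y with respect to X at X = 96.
Elasticity = 1/2

Elasticity = (dY/dX) · (X/Y)

dY/dX = 2/√X
At X = 96: dY/dX = √6/12, Y = 16·√6

Elasticity = (√6/12) · (96 / (16·√6)) = 1/2

Interpretation: for a small percentage change in X, the percentage change in Y is approximately 0.50 times as large.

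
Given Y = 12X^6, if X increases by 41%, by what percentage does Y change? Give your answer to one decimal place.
685.8%

For Y = 12X^6:
If X → X(1 + 0.41)
Then Y → Y · (1 + 0.41)^6
     ≈ Y · 7.8580

Percentage change = ((1 + 0.41)^6 − 1) × 100% ≈ 685.8%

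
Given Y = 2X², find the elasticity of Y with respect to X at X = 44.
Elasticity = 2

Elasticity = (dY/dX) · (X/Y)

dY/dX = 4·X
At X = 44: dY/dX = 176, Y = 3872

Elasticity = 176 · (44 / 3872) = 2

Interpretation: for a small percentage change in X, the percentage change in Y is approximately 2.00 times as large.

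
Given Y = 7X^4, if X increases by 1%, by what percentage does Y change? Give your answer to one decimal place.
4.1%

For Y = 7X^4:
If X → X(1 + 0.01)
Then Y → Y · (1 + 0.01)^4
     ≈ Y · 1.0406

Percentage change = ((1 + 0.01)^4 − 1) × 100% ≈ 4.1%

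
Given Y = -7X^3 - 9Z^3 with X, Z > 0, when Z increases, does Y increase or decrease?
Y decreases

Taking the partial derivative:
∂Y/∂Z = -27Z^2

∂Y/∂Z = -27Z^2 < 0 (assuming positive values)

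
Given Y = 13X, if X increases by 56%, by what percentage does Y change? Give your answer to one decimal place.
56.0%

For Y = 13X:
If X → X(1 + 0.56)
Then Y → Y · (1 + 0.56)^1
     = Y · 1.5600

Percentage change = ((1 + 0.56)^1 − 1) × 100% = 56.0%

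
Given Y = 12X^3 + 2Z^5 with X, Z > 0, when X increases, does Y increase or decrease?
Y increases

Taking the partial derivative:
∂Y/∂X = 36X^2

∂Y/∂X = 36X^2 > 0 (assuming positive values)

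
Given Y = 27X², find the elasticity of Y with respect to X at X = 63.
Elasticity = 2

Elasticity = (dY/dX) · (X/Y)

dY/dX = 54·X
At X = 63: dY/dX = 3402, Y = 107163

Elasticity = 3402 · (63 / 107163) = 2

Interpretation: for a small percentage change in X, the percentage change in Y is approximately 2.00 times as large.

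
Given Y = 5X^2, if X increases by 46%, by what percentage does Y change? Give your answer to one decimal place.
113.2%

For Y = 5X^2:
If X → X(1 + 0.46)
Then Y → Y · (1 + 0.46)^2
     = Y · 2.1316

Percentage change = ((1 + 0.46)^2 − 1) × 100% ≈ 113.2%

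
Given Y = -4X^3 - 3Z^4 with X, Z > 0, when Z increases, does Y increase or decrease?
Y decreases

Taking the partial derivative:
∂Y/∂Z = -12Z^3

∂Y/∂Z = -12Z^3 < 0 (assuming positive values)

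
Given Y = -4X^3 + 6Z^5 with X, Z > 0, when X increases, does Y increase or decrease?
Y decreases

Taking the partial derivative:
∂Y/∂X = -12X^2

∂Y/∂X = -12X^2 < 0 (assuming positive values)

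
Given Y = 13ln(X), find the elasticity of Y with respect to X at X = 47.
Elasticity = 1/ln(47) ≈ 0.2597

Elasticity = (dY/dX) · (X/Y)

dY/dX = 13/X
At X = 47: dY/dX = 13/47, Y = 13·ln(47)

Elasticity = (13/47) · (47 / (13·ln(47))) = 1/ln(47) ≈ 0.2597

Interpretation: for a small percentage change in X, the percentage change in Y is approximately 0.26 times as large.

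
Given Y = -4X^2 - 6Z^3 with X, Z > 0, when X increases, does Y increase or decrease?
Y decreases

Taking the partial derivative:
∂Y/∂X = -8X

∂Y/∂X = -8X < 0 (assuming positive values)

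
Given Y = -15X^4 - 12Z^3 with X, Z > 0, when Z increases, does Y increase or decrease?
Y decreases

Taking the partial derivative:
∂Y/∂Z = -36Z^2

∂Y/∂Z = -36Z^2 < 0 (assuming positive values)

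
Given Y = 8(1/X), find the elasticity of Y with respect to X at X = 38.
Elasticity = -1

Elasticity = (dY/dX) · (X/Y)

dY/dX = -8/X²
At X = 38: dY/dX = -2/361, Y = 4/19

Elasticity = (-2/361) · (38 / (4/19)) = -1

Interpretation: for a small percentage change in X, the percentage change in Y is approximately -1.00 times as large.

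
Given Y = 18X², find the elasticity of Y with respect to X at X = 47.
Elasticity = 2

Elasticity = (dY/dX) · (X/Y)

dY/dX = 36·X
At X = 47: dY/dX = 1692, Y = 39762

Elasticity = 1692 · (47 / 39762) = 2

Interpretation: for a small percentage change in X, the percentage change in Y is approximately 2.00 times as large.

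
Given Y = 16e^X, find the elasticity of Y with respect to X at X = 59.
Elasticity = 59

Elasticity = (dY/dX) · (X/Y)

dY/dX = 16·e^X
At X = 59: dY/dX = 16·e^59, Y = 16·e^59

Elasticity = (16·e^59) · (59 / (16·e^59)) = 59

Interpretation: for a small percentage change in X, the percentage change in Y is approximately 59.00 times as large.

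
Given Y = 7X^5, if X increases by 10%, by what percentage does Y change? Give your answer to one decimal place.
61.1%

For Y = 7X^5:
If X → X(1 + 0.1)
Then Y → Y · (1 + 0.1)^5
     ≈ Y · 1.6105

Percentage change = ((1 + 0.1)^5 − 1) × 100% ≈ 61.1%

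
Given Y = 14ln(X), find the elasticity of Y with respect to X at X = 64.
Elasticity = 1/ln(64) ≈ 0.2404

Elasticity = (dY/dX) · (X/Y)

dY/dX = 14/X
At X = 64: dY/dX = 7/32, Y = 14·ln(64)

Elasticity = (7/32) · (64 / (14·ln(64))) = 1/ln(64) ≈ 0.2404

Interpretation: for a small percentage change in X, the percentage change in Y is approximately 0.24 times as large.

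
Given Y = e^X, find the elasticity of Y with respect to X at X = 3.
Elasticity = 3

Elasticity = (dY/dX) · (X/Y)

dY/dX = e^X
At X = 3: dY/dX = e^3, Y = e^3

Elasticity = (e^3) · (3 / (e^3)) = 3

Interpretation: for a small percentage change in X, the percentage change in Y is approximately 3.00 times as large.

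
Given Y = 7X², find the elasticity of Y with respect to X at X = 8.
Elasticity = 2

Elasticity = (dY/dX) · (X/Y)

dY/dX = 14·X
At X = 8: dY/dX = 112, Y = 448

Elasticity = 112 · (8 / 448) = 2

Interpretation: for a small percentage change in X, the percentage change in Y is approximately 2.00 times as large.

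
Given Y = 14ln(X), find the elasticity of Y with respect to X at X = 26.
Elasticity = 1/ln(26) ≈ 0.3069

Elasticity = (dY/dX) · (X/Y)

dY/dX = 14/X
At X = 26: dY/dX = 7/13, Y = 14·ln(26)

Elasticity = (7/13) · (26 / (14·ln(26))) = 1/ln(26) ≈ 0.3069

Interpretation: for a small percentage change in X, the percentage change in Y is approximately 0.31 times as large.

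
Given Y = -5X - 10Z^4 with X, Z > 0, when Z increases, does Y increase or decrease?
Y decreases

Taking the partial derivative:
∂Y/∂Z = -40Z^3

∂Y/∂Z = -40Z^3 < 0 (assuming positive values)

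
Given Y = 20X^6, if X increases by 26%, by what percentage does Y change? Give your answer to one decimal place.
300.2%

For Y = 20X^6:
If X → X(1 + 0.26)
Then Y → Y · (1 + 0.26)^6
     ≈ Y · 4.0015

Percentage change = ((1 + 0.26)^6 − 1) × 100% ≈ 300.2%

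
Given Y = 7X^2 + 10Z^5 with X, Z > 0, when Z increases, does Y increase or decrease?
Y increases

Taking the partial derivative:
∂Y/∂Z = 50Z^4

∂Y/∂Z = 50Z^4 > 0 (assuming positive values)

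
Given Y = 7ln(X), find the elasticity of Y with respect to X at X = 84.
Elasticity = 1/ln(84) ≈ 0.2257

Elasticity = (dY/dX) · (X/Y)

dY/dX = 7/X
At X = 84: dY/dX = 1/12, Y = 7·ln(84)

Elasticity = (1/12) · (84 / (7·ln(84))) = 1/ln(84) ≈ 0.2257

Interpretation: for a small percentage change in X, the percentage change in Y is approximately 0.23 times as large.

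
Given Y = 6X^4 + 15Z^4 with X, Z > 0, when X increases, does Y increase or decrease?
Y increases

Taking the partial derivative:
∂Y/∂X = 24X^3

∂Y/∂X = 24X^3 > 0 (assuming positive values)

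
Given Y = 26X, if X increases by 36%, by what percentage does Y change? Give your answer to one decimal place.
36.0%

For Y = 26X:
If X → X(1 + 0.36)
Then Y → Y · (1 + 0.36)^1
     = Y · 1.3600

Percentage change = ((1 + 0.36)^1 − 1) × 100% = 36.0%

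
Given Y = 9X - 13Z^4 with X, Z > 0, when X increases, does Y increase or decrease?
Y increases

Taking the partial derivative:
∂Y/∂X = 9

∂Y/∂X = 9 > 0 (assuming positive values)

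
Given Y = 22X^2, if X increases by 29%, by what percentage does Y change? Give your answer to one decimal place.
66.4%

For Y = 22X^2:
If X → X(1 + 0.29)
Then Y → Y · (1 + 0.29)^2
     = Y · 1.6641

Percentage change = ((1 + 0.29)^2 − 1) × 100% ≈ 66.4%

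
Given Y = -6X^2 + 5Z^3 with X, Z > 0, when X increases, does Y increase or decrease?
Y decreases

Taking the partial derivative:
∂Y/∂X = -12X

∂Y/∂X = -12X < 0 (assuming positive values)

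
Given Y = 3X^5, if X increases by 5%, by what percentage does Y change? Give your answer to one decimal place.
27.6%

For Y = 3X^5:
If X → X(1 + 0.05)
Then Y → Y · (1 + 0.05)^5
     ≈ Y · 1.2763

Percentage change = ((1 + 0.05)^5 − 1) × 100% ≈ 27.6%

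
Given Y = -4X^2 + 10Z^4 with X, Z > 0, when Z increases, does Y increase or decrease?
Y increases

Taking the partial derivative:
∂Y/∂Z = 40Z^3

∂Y/∂Z = 40Z^3 > 0 (assuming positive values)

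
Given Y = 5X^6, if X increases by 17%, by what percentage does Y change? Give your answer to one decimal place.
156.5%

For Y = 5X^6:
If X → X(1 + 0.17)
Then Y → Y · (1 + 0.17)^6
     ≈ Y · 2.5652

Percentage change = ((1 + 0.17)^6 − 1) × 100% ≈ 156.5%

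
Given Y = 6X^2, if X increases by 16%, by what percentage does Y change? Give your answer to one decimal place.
34.6%

For Y = 6X^2:
If X → X(1 + 0.16)
Then Y → Y · (1 + 0.16)^2
     = Y · 1.3456

Percentage change = ((1 + 0.16)^2 − 1) × 100% ≈ 34.6%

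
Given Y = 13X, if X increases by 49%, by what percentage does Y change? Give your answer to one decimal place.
49.0%

For Y = 13X:
If X → X(1 + 0.49)
Then Y → Y · (1 + 0.49)^1
     = Y · 1.4900

Percentage change = ((1 + 0.49)^1 − 1) × 100% = 49.0%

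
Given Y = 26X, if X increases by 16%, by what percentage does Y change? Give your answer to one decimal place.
16.0%

For Y = 26X:
If X → X(1 + 0.16)
Then Y → Y · (1 + 0.16)^1
     = Y · 1.1600

Percentage change = ((1 + 0.16)^1 − 1) × 100% = 16.0%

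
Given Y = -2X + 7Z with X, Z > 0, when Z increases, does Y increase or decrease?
Y increases

Taking the partial derivative:
∂Y/∂Z = 7

∂Y/∂Z = 7 > 0 (assuming positive values)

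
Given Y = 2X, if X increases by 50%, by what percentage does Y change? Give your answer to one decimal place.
50.0%

For Y = 2X:
If X → X(1 + 0.5)
Then Y → Y · (1 + 0.5)^1
     = Y · 1.5000

Percentage change = ((1 + 0.5)^1 − 1) × 100% = 50.0%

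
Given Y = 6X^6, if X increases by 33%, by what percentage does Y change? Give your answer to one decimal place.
453.5%

For Y = 6X^6:
If X → X(1 + 0.33)
Then Y → Y · (1 + 0.33)^6
     ≈ Y · 5.5349

Percentage change = ((1 + 0.33)^6 − 1) × 100% ≈ 453.5%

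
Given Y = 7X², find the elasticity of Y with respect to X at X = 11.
Elasticity = 2

Elasticity = (dY/dX) · (X/Y)

dY/dX = 14·X
At X = 11: dY/dX = 154, Y = 847

Elasticity = 154 · (11 / 847) = 2

Interpretation: for a small percentage change in X, the percentage change in Y is approximately 2.00 times as large.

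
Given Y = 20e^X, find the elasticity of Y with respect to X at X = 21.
Elasticity = 21

Elasticity = (dY/dX) · (X/Y)

dY/dX = 20·e^X
At X = 21: dY/dX = 20·e^21, Y = 20·e^21

Elasticity = (20·e^21) · (21 / (20·e^21)) = 21

Interpretation: for a small percentage change in X, the percentage change in Y is approximately 21.00 times as large.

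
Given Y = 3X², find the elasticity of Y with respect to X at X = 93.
Elasticity = 2

Elasticity = (dY/dX) · (X/Y)

dY/dX = 6·X
At X = 93: dY/dX = 558, Y = 25947

Elasticity = 558 · (93 / 25947) = 2

Interpretation: for a small percentage change in X, the percentage change in Y is approximately 2.00 times as large.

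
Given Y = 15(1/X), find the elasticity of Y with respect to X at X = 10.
Elasticity = -1

Elasticity = (dY/dX) · (X/Y)

dY/dX = -15/X²
At X = 10: dY/dX = -3/20, Y = 3/2

Elasticity = (-3/20) · (10 / (3/2)) = -1

Interpretation: for a small percentage change in X, the percentage change in Y is approximately -1.00 times as large.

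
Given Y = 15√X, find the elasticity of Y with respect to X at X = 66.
Elasticity = 1/2

Elasticity = (dY/dX) · (X/Y)

dY/dX = 15/(2·√X)
At X = 66: dY/dX = 5·√66/44, Y = 15·√66

Elasticity = (5·√66/44) · (66 / (15·√66)) = 1/2

Interpretation: for a small percentage change in X, the percentage change in Y is approximately 0.50 times as large.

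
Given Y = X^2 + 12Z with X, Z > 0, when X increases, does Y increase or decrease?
Y increases

Taking the partial derivative:
∂Y/∂X = 2X

∂Y/∂X = 2X > 0 (assuming positive values)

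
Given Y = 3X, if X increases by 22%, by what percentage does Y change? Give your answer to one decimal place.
22.0%

For Y = 3X:
If X → X(1 + 0.22)
Then Y → Y · (1 + 0.22)^1
     = Y · 1.2200

Percentage change = ((1 + 0.22)^1 − 1) × 100% = 22.0%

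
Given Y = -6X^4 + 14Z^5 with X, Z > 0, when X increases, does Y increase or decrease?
Y decreases

Taking the partial derivative:
∂Y/∂X = -24X^3

∂Y/∂X = -24X^3 < 0 (assuming positive values)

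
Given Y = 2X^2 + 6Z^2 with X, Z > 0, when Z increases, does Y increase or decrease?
Y increases

Taking the partial derivative:
∂Y/∂Z = 12Z

∂Y/∂Z = 12Z > 0 (assuming positive values)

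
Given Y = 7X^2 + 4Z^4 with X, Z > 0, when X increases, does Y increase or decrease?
Y increases

Taking the partial derivative:
∂Y/∂X = 14X

∂Y/∂X = 14X > 0 (assuming positive values)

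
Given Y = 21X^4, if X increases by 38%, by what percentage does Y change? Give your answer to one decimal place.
262.7%

For Y = 21X^4:
If X → X(1 + 0.38)
Then Y → Y · (1 + 0.38)^4
     ≈ Y · 3.6267

Percentage change = ((1 + 0.38)^4 − 1) × 100% ≈ 262.7%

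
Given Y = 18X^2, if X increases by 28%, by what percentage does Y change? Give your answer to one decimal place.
63.8%

For Y = 18X^2:
If X → X(1 + 0.28)
Then Y → Y · (1 + 0.28)^2
     = Y · 1.6384

Percentage change = ((1 + 0.28)^2 − 1) × 100% ≈ 63.8%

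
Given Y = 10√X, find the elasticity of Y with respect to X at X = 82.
Elasticity = 1/2

Elasticity = (dY/dX) · (X/Y)

dY/dX = 5/√X
At X = 82: dY/dX = 5·√82/82, Y = 10·√82

Elasticity = (5·√82/82) · (82 / (10·√82)) = 1/2

Interpretation: for a small percentage change in X, the percentage change in Y is approximately 0.50 times as large.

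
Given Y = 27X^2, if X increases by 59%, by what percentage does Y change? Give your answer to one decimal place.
152.8%

For Y = 27X^2:
If X → X(1 + 0.59)
Then Y → Y · (1 + 0.59)^2
     = Y · 2.5281

Percentage change = ((1 + 0.59)^2 − 1) × 100% ≈ 152.8%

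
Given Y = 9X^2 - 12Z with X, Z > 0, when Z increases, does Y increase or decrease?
Y decreases

Taking the partial derivative:
∂Y/∂Z = -12

∂Y/∂Z = -12 < 0 (assuming positive values)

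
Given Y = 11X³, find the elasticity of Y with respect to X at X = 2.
Elasticity = 3

Elasticity = (dY/dX) · (X/Y)

dY/dX = 33·X²
At X = 2: dY/dX = 132, Y = 88

Elasticity = 132 · (2 / 88) = 3

Interpretation: for a small percentage change in X, the percentage change in Y is approximately 3.00 times as large.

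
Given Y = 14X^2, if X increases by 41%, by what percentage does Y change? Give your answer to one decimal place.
98.8%

For Y = 14X^2:
If X → X(1 + 0.41)
Then Y → Y · (1 + 0.41)^2
     = Y · 1.9881

Percentage change = ((1 + 0.41)^2 − 1) × 100% ≈ 98.8%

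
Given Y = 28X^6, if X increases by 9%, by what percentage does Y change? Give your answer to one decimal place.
67.7%

For Y = 28X^6:
If X → X(1 + 0.09)
Then Y → Y · (1 + 0.09)^6
     ≈ Y · 1.6771

Percentage change = ((1 + 0.09)^6 − 1) × 100% ≈ 67.7%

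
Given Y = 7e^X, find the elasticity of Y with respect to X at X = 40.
Elasticity = 40

Elasticity = (dY/dX) · (X/Y)

dY/dX = 7·e^X
At X = 40: dY/dX = 7·e^40, Y = 7·e^40

Elasticity = (7·e^40) · (40 / (7·e^40)) = 40

Interpretation: for a small percentage change in X, the percentage change in Y is approximately 40.00 times as large.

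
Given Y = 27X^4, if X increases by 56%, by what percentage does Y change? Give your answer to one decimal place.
492.2%

For Y = 27X^4:
If X → X(1 + 0.56)
Then Y → Y · (1 + 0.56)^4
     ≈ Y · 5.9224

Percentage change = ((1 + 0.56)^4 − 1) × 100% ≈ 492.2%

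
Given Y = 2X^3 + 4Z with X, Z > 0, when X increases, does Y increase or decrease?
Y increases

Taking the partial derivative:
∂Y/∂X = 6X^2

∂Y/∂X = 6X^2 > 0 (assuming positive values)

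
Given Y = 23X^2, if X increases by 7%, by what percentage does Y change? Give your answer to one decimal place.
14.5%

For Y = 23X^2:
If X → X(1 + 0.07)
Then Y → Y · (1 + 0.07)^2
     = Y · 1.1449

Percentage change = ((1 + 0.07)^2 − 1) × 100% ≈ 14.5%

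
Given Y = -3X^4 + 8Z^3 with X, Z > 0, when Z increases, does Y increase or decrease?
Y increases

Taking the partial derivative:
∂Y/∂Z = 24Z^2

∂Y/∂Z = 24Z^2 > 0 (assuming positive values)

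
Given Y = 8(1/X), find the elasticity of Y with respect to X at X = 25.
Elasticity = -1

Elasticity = (dY/dX) · (X/Y)

dY/dX = -8/X²
At X = 25: dY/dX = -8/625, Y = 8/25

Elasticity = (-8/625) · (25 / (8/25)) = -1

Interpretation: for a small percentage change in X, the percentage change in Y is approximately -1.00 times as large.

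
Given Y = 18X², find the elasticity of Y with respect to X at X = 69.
Elasticity = 2

Elasticity = (dY/dX) · (X/Y)

dY/dX = 36·X
At X = 69: dY/dX = 2484, Y = 85698

Elasticity = 2484 · (69 / 85698) = 2

Interpretation: for a small percentage change in X, the percentage change in Y is approximately 2.00 times as large.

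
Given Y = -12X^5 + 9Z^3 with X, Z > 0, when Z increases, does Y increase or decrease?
Y increases

Taking the partial derivative:
∂Y/∂Z = 27Z^2

∂Y/∂Z = 27Z^2 > 0 (assuming positive values)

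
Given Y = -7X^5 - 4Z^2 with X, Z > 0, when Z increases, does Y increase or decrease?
Y decreases

Taking the partial derivative:
∂Y/∂Z = -8Z

∂Y/∂Z = -8Z < 0 (assuming positive values)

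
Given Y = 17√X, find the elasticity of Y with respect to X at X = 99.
Elasticity = 1/2

Elasticity = (dY/dX) · (X/Y)

dY/dX = 17/(2·√X)
At X = 99: dY/dX = 17·√11/66, Y = 51·√11

Elasticity = (17·√11/66) · (99 / (51·√11)) = 1/2

Interpretation: for a small percentage change in X, the percentage change in Y is approximately 0.50 times as large.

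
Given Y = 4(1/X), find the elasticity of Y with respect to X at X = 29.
Elasticity = -1

Elasticity = (dY/dX) · (X/Y)

dY/dX = -4/X²
At X = 29: dY/dX = -4/841, Y = 4/29

Elasticity = (-4/841) · (29 / (4/29)) = -1

Interpretation: for a small percentage change in X, the percentage change in Y is approximately -1.00 times as large.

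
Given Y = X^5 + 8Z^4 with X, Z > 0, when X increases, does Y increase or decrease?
Y increases

Taking the partial derivative:
∂Y/∂X = 5X^4

∂Y/∂X = 5X^4 > 0 (assuming positive values)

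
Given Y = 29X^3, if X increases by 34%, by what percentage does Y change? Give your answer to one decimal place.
140.6%

For Y = 29X^3:
If X → X(1 + 0.34)
Then Y → Y · (1 + 0.34)^3
     ≈ Y · 2.4061

Percentage change = ((1 + 0.34)^3 − 1) × 100% ≈ 140.6%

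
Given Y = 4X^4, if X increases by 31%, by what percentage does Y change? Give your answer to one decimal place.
194.5%

For Y = 4X^4:
If X → X(1 + 0.31)
Then Y → Y · (1 + 0.31)^4
     ≈ Y · 2.9450

Percentage change = ((1 + 0.31)^4 − 1) × 100% ≈ 194.5%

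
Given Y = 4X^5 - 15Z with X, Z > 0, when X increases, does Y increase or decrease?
Y increases

Taking the partial derivative:
∂Y/∂X = 20X^4

∂Y/∂X = 20X^4 > 0 (assuming positive values)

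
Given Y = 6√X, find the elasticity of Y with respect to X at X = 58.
Elasticity = 1/2

Elasticity = (dY/dX) · (X/Y)

dY/dX = 3/√X
At X = 58: dY/dX = 3·√58/58, Y = 6·√58

Elasticity = (3·√58/58) · (58 / (6·√58)) = 1/2

Interpretation: for a small percentage change in X, the percentage change in Y is approximately 0.50 times as large.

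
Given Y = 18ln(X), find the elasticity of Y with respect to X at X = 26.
Elasticity = 1/ln(26) ≈ 0.3069

Elasticity = (dY/dX) · (X/Y)

dY/dX = 18/X
At X = 26: dY/dX = 9/13, Y = 18·ln(26)

Elasticity = (9/13) · (26 / (18·ln(26))) = 1/ln(26) ≈ 0.3069

Interpretation: for a small percentage change in X, the percentage change in Y is approximately 0.31 times as large.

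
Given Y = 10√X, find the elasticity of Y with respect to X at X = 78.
Elasticity = 1/2

Elasticity = (dY/dX) · (X/Y)

dY/dX = 5/√X
At X = 78: dY/dX = 5·√78/78, Y = 10·√78

Elasticity = (5·√78/78) · (78 / (10·√78)) = 1/2

Interpretation: for a small percentage change in X, the percentage change in Y is approximately 0.50 times as large.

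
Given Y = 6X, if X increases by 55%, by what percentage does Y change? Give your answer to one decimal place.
55.0%

For Y = 6X:
If X → X(1 + 0.55)
Then Y → Y · (1 + 0.55)^1
     = Y · 1.5500

Percentage change = ((1 + 0.55)^1 − 1) × 100% = 55.0%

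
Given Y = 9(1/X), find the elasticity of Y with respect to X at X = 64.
Elasticity = -1

Elasticity = (dY/dX) · (X/Y)

dY/dX = -9/X²
At X = 64: dY/dX = -9/4096, Y = 9/64

Elasticity = (-9/4096) · (64 / (9/64)) = -1

Interpretation: for a small percentage change in X, the percentage change in Y is approximately -1.00 times as large.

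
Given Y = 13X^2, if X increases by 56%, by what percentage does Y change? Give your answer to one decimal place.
143.4%

For Y = 13X^2:
If X → X(1 + 0.56)
Then Y → Y · (1 + 0.56)^2
     = Y · 2.4336

Percentage change = ((1 + 0.56)^2 − 1) × 100% ≈ 143.4%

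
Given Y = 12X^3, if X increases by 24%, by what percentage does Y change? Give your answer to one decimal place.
90.7%

For Y = 12X^3:
If X → X(1 + 0.24)
Then Y → Y · (1 + 0.24)^3
     ≈ Y · 1.9066

Percentage change = ((1 + 0.24)^3 − 1) × 100% ≈ 90.7%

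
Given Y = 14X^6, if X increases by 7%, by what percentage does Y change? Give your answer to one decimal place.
50.1%

For Y = 14X^6:
If X → X(1 + 0.07)
Then Y → Y · (1 + 0.07)^6
     ≈ Y · 1.5007

Percentage change = ((1 + 0.07)^6 − 1) × 100% ≈ 50.1%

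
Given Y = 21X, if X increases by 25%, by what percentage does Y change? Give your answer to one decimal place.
25.0%

For Y = 21X:
If X → X(1 + 0.25)
Then Y → Y · (1 + 0.25)^1
     = Y · 1.2500

Percentage change = ((1 + 0.25)^1 − 1) × 100% = 25.0%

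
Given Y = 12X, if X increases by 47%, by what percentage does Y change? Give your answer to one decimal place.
47.0%

For Y = 12X:
If X → X(1 + 0.47)
Then Y → Y · (1 + 0.47)^1
     = Y · 1.4700

Percentage change = ((1 + 0.47)^1 − 1) × 100% = 47.0%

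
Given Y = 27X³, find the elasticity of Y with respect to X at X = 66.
Elasticity = 3

Elasticity = (dY/dX) · (X/Y)

dY/dX = 81·X²
At X = 66: dY/dX = 352836, Y = 7762392

Elasticity = 352836 · (66 / 7762392) = 3

Interpretation: for a small percentage change in X, the percentage change in Y is approximately 3.00 times as large.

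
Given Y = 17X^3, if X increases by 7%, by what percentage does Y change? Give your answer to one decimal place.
22.5%

For Y = 17X^3:
If X → X(1 + 0.07)
Then Y → Y · (1 + 0.07)^3
     ≈ Y · 1.2250

Percentage change = ((1 + 0.07)^3 − 1) × 100% ≈ 22.5%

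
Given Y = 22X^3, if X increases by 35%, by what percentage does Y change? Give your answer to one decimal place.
146.0%

For Y = 22X^3:
If X → X(1 + 0.35)
Then Y → Y · (1 + 0.35)^3
     ≈ Y · 2.4604

Percentage change = ((1 + 0.35)^3 − 1) × 100% ≈ 146.0%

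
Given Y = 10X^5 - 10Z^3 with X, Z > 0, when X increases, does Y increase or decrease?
Y increases

Taking the partial derivative:
∂Y/∂X = 50X^4

∂Y/∂X = 50X^4 > 0 (assuming positive values)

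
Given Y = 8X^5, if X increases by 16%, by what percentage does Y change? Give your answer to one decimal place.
110.0%

For Y = 8X^5:
If X → X(1 + 0.16)
Then Y → Y · (1 + 0.16)^5
     ≈ Y · 2.1003

Percentage change = ((1 + 0.16)^5 − 1) × 100% ≈ 110.0%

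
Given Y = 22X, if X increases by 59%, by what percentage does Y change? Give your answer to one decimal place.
59.0%

For Y = 22X:
If X → X(1 + 0.59)
Then Y → Y · (1 + 0.59)^1
     = Y · 1.5900

Percentage change = ((1 + 0.59)^1 − 1) × 100% = 59.0%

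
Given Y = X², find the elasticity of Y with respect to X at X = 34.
Elasticity = 2

Elasticity = (dY/dX) · (X/Y)

dY/dX = 2·X
At X = 34: dY/dX = 68, Y = 1156

Elasticity = 68 · (34 / 1156) = 2

Interpretation: for a small percentage change in X, the percentage change in Y is approximately 2.00 times as large.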